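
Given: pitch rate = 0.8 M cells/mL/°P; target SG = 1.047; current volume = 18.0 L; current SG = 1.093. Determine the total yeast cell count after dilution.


V_w = V·((SG_c−1)/(SG_t−1)−1);  °P = 259 − 259/SG_t;  cells = rate·(V+V_w)·°P
V_w = 18.0·((1.093−1)/(1.047−1)−1) = 17.6170
V_final = 18.0 + 17.6170 = 35.6170
°P = 259 − 259/1.047 = 11.6266
cells = 0.8·35.6170·11.6266

331.2825 billion cells


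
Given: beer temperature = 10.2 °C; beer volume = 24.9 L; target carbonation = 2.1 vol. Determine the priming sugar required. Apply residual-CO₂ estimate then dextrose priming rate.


residual = 14.695·(0.01821 + 0.09011·e^(−0.04·T));  sugar = (target − residual)·4.0·V
residual = 14.695·(0.01821 + 0.09011·e^(−0.04·10.2)) = 1.1481
sugar = (2.1 − 1.1481)·4.0·24.9

94.8054 g


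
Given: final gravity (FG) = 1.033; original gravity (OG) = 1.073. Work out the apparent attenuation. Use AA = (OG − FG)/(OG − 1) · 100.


AA = (1.073 − 1.033)/(1.073 − 1) · 100

54.7945 %


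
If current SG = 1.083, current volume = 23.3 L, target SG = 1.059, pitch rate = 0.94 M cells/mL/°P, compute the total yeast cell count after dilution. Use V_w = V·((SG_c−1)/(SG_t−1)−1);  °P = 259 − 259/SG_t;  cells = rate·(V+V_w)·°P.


V_w = 23.3·((1.083−1)/(1.059−1)−1) = 9.4780
V_final = 23.3 + 9.4780 = 32.7780
°P = 259 − 259/1.059 = 14.4297
cells = 0.94·32.7780·14.4297

444.5961 billion cells


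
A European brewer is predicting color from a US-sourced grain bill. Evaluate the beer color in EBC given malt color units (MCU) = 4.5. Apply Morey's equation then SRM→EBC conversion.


SRM = 1.4922·MCU^0.6859;  EBC = SRM·1.97
SRM = 1.4922·4.5^0.6859 = 4.1866
EBC = 4.1866·1.97

8.2477 EBC


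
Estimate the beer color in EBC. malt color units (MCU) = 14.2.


SRM = 1.4922·MCU^0.6859;  EBC = SRM·1.97
SRM = 1.4922·14.2^0.6859 = 9.2083
EBC = 9.2083·1.97

18.1404 EBC


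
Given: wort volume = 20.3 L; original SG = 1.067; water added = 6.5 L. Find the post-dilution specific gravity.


SG_new = 1 + (SG_old − 1)·V_old/(V_old + V_water)
pts = (1.067 − 1)·1000·20.3/(20.3 + 6.5) = 50.7500
SG_new = 1 + 50.7500/1000

1.0507


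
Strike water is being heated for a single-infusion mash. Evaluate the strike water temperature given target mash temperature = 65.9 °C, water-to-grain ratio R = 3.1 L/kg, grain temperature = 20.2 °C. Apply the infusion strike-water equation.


T_strike = (0.41/R)·(T_mash − T_grain) + T_mash
T_strike = (0.41/3.1)·(65.9 − 20.2) + 65.9

71.9442 °C


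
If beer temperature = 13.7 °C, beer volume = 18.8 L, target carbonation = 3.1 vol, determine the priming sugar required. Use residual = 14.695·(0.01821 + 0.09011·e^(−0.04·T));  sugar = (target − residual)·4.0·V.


residual = 14.695·(0.01821 + 0.09011·e^(−0.04·13.7)) = 1.0331
sugar = (3.1 − 1.0331)·4.0·18.8

155.4307 g


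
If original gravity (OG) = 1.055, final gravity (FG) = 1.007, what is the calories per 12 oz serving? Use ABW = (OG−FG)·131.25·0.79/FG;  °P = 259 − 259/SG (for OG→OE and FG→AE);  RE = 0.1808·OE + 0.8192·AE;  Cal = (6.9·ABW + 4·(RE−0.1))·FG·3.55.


ABW = (1.055 − 1.007)·131.25·0.79/1.007 = 4.9424
OE = 259 − 259/1.055 = 13.5024 °P
AE = 259 − 259/1.007 = 1.8004 °P
RE = 0.1808·13.5024 + 0.8192·1.8004 = 3.9161 °P
Cal = (6.9·4.9424 + 4·(3.9161−0.1))·1.007·3.55

176.4798 kcal


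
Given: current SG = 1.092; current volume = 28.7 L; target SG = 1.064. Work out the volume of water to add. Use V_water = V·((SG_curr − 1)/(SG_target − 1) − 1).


V_water = 28.7·((1.092 − 1)/(1.064 − 1) − 1)

12.5563 L


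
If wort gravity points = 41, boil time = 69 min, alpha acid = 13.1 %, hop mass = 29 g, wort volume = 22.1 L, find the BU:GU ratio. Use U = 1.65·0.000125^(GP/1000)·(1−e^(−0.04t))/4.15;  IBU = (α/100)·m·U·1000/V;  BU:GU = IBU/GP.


U = 1.65·0.000125^(41/1000)·(1−e^(−0.04·69))/4.15 = 0.2576
IBU = (13.1/100)·29·0.2576·1000/22.1 = 44.2885
BU:GU = 44.2885/41

1.0802


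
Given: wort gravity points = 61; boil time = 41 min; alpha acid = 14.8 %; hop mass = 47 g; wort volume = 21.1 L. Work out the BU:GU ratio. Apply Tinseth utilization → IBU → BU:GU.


U = 1.65·0.000125^(GP/1000)·(1−e^(−0.04t))/4.15;  IBU = (α/100)·m·U·1000/V;  BU:GU = IBU/GP
U = 1.65·0.000125^(61/1000)·(1−e^(−0.04·41))/4.15 = 0.1852
IBU = (14.8/100)·47·0.1852·1000/21.1 = 61.0619
BU:GU = 61.0619/61

1.0010


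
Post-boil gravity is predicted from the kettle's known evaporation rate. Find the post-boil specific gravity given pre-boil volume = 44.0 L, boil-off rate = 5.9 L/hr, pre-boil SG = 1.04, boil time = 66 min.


V_post = V_pre − rate·(t/60);  SG_post = 1 + (SG_pre−1)·V_pre/V_post
V_post = 44.0 − 5.9·(66/60) = 37.5100
SG_post = 1 + (1.04 − 1)·44.0/37.5100

1.0469


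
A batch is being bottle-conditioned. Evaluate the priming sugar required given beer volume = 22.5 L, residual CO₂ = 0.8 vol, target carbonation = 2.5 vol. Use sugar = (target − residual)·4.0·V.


sugar = (2.5 − 0.8)·4.0·22.5

153.0000 g


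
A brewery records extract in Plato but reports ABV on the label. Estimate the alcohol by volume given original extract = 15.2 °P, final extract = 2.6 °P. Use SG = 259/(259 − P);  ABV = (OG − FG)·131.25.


OG = 259/(259 − 15.2) = 1.0623
FG = 259/(259 − 2.6) = 1.0101
ABV = (1.0623 − 1.0101)·131.25

6.8520 % ABV


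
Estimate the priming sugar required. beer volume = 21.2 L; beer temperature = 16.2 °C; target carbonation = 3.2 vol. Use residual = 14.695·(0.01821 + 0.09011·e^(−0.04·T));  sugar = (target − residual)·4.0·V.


residual = 14.695·(0.01821 + 0.09011·e^(−0.04·16.2)) = 0.9603
sugar = (3.2 − 0.9603)·4.0·21.2

189.9303 g


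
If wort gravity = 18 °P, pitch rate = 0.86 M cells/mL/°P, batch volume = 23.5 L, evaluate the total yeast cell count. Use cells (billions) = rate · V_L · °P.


cells = 0.86 · 23.5 · 18

363.7800 billion cells


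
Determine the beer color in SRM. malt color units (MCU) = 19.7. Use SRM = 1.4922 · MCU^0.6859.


SRM = 1.4922 · 19.7^0.6859

11.5266 SRM


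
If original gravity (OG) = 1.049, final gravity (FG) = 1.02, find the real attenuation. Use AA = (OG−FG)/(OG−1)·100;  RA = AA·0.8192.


AA = (1.049 − 1.02)/(1.049 − 1)·100 = 59.1837
RA = 59.1837·0.8192

48.4833 %


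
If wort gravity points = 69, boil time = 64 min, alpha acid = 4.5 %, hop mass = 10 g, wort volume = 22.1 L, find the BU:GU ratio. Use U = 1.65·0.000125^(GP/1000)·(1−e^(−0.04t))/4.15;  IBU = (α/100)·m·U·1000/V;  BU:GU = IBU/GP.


U = 1.65·0.000125^(69/1000)·(1−e^(−0.04·64))/4.15 = 0.1973
IBU = (4.5/100)·10·0.1973·1000/22.1 = 4.0179
BU:GU = 4.0179/69

0.0582


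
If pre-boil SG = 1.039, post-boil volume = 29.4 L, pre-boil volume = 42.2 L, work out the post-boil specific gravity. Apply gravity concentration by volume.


SG_post = 1 + (SG_pre − 1)·V_pre/V_post
pts_pre = (1.039 − 1)·1000 = 39.0000
pts_post = 39.0000·42.2/29.4 = 55.9796
SG_post = 1 + 55.9796/1000

1.0560


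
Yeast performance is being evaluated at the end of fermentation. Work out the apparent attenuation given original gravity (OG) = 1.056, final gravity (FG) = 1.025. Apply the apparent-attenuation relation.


AA = (OG − FG)/(OG − 1) · 100
AA = (1.056 − 1.025)/(1.056 − 1) · 100

55.3571 %


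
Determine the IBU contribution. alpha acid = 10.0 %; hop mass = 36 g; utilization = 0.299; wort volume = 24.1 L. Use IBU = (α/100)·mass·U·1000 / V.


IBU = (10.0/100)·36·0.299·1000 / 24.1

44.6639 IBU


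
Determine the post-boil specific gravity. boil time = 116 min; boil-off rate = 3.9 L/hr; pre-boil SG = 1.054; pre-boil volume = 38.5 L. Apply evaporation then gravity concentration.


V_post = V_pre − rate·(t/60);  SG_post = 1 + (SG_pre−1)·V_pre/V_post
V_post = 38.5 − 3.9·(116/60) = 30.9600
SG_post = 1 + (1.054 − 1)·38.5/30.9600

1.0672


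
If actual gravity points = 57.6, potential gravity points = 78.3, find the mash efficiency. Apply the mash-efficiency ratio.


efficiency = actual / potential × 100
efficiency = 57.6 / 78.3 × 100

73.5632 %


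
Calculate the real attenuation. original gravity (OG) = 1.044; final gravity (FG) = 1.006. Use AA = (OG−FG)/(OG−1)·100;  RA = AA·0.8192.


AA = (1.044 − 1.006)/(1.044 − 1)·100 = 86.3636
RA = 86.3636·0.8192

70.7491 %


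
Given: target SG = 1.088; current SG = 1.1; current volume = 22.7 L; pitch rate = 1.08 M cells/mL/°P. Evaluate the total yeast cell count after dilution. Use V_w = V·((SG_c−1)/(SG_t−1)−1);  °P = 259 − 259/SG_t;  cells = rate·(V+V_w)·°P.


V_w = 22.7·((1.1−1)/(1.088−1)−1) = 3.0955
V_final = 22.7 + 3.0955 = 25.7955
°P = 259 − 259/1.088 = 20.9485
cells = 1.08·25.7955·20.9485

583.6070 billion cells


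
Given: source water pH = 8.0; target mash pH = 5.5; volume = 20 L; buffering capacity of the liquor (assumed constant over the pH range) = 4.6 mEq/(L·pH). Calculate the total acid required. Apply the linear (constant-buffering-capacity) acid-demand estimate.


acid = buffering capacity · (pH_source − pH_target) · V
acid = 4.6 · (8.0 − 5.5) · 20

230.0000 mEq


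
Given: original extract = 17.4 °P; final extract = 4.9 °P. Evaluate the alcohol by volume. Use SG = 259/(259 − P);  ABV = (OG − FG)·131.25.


OG = 259/(259 − 17.4) = 1.0720
FG = 259/(259 − 4.9) = 1.0193
ABV = (1.0720 − 1.0193)·131.25

6.9216 % ABV


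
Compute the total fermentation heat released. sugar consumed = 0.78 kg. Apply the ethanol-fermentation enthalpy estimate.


Q = m_sugar · 590 kJ/kg
Q = 0.78 · 590

460.2000 kJ


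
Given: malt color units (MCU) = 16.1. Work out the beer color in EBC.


SRM = 1.4922·MCU^0.6859;  EBC = SRM·1.97
SRM = 1.4922·16.1^0.6859 = 10.0367
EBC = 10.0367·1.97

19.7722 EBC


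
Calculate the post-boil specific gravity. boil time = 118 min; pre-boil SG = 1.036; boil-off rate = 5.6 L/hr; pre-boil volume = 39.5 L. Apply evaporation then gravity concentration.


V_post = V_pre − rate·(t/60);  SG_post = 1 + (SG_pre−1)·V_pre/V_post
V_post = 39.5 − 5.6·(118/60) = 28.4867
SG_post = 1 + (1.036 − 1)·39.5/28.4867

1.0499


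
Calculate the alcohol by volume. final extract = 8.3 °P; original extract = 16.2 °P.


SG = 259/(259 − P);  ABV = (OG − FG)·131.25
OG = 259/(259 − 16.2) = 1.0667
FG = 259/(259 − 8.3) = 1.0331
ABV = (1.0667 − 1.0331)·131.25

4.4119 % ABV


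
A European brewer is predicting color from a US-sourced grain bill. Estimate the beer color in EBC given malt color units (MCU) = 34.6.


SRM = 1.4922·MCU^0.6859;  EBC = SRM·1.97
SRM = 1.4922·34.6^0.6859 = 16.9621
EBC = 16.9621·1.97

33.4153 EBC


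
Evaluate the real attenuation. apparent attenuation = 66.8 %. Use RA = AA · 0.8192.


RA = 66.8 · 0.8192

54.7226 %


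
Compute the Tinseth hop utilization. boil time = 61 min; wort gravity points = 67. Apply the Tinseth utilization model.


U = 1.65·0.000125^(GP/1000) · (1 − e^(−0.04·t))/4.15
bigness = 1.65·0.000125^(67/1000) = 0.9036
boil_factor = (1 − e^(−0.04·61))/4.15 = 0.2200
U = 0.9036 · 0.2200

0.1988


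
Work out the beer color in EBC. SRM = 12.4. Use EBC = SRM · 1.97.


EBC = 12.4 · 1.97

24.4280 EBC


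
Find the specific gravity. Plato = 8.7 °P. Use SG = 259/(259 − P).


SG = 259/(259 − 8.7)

1.0348


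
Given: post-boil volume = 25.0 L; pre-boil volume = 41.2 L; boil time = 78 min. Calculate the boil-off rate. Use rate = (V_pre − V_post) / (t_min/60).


rate = (41.2 − 25.0) / (78/60)

12.4615 L/hr


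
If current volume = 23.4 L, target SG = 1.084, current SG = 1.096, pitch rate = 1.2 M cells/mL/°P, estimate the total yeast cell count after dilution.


V_w = V·((SG_c−1)/(SG_t−1)−1);  °P = 259 − 259/SG_t;  cells = rate·(V+V_w)·°P
V_w = 23.4·((1.096−1)/(1.084−1)−1) = 3.3429
V_final = 23.4 + 3.3429 = 26.7429
°P = 259 − 259/1.084 = 20.0701
cells = 1.2·26.7429·20.0701

644.0785 billion cells


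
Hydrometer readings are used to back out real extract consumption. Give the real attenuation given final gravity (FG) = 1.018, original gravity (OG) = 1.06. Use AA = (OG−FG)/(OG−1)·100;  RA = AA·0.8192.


AA = (1.06 − 1.018)/(1.06 − 1)·100 = 70.0000
RA = 70.0000·0.8192

57.3440 %


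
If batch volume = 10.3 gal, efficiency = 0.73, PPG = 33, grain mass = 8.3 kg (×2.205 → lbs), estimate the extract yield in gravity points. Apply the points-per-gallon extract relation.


points = lbs × PPG × eff / vol
lbs = 8.3 × 2.205 = 18.3015
points = 18.3015 × 33 × 0.73 / 10.3

42.8042 points


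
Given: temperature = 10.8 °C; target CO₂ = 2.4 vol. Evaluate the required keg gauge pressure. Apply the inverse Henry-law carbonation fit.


psi = vols/(0.01821 + 0.09011·e^(−0.04·T)) − 14.695
psi = 2.4/(0.01821 + 0.09011·e^(−0.04·10.8)) − 14.695

16.5916 psi


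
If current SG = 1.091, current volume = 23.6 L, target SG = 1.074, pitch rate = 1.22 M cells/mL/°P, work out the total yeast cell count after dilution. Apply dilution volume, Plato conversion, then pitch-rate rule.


V_w = V·((SG_c−1)/(SG_t−1)−1);  °P = 259 − 259/SG_t;  cells = rate·(V+V_w)·°P
V_w = 23.6·((1.091−1)/(1.074−1)−1) = 5.4216
V_final = 23.6 + 5.4216 = 29.0216
°P = 259 − 259/1.074 = 17.8454
cells = 1.22·29.0216·17.8454

631.8423 billion cells


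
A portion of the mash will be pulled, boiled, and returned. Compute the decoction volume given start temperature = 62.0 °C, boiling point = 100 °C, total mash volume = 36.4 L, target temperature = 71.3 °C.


V_dec = V_total·(T_target − T_start)/(T_boil − T_start)
V_dec = 36.4·(71.3 − 62.0)/(100 − 62.0)

8.9084 L


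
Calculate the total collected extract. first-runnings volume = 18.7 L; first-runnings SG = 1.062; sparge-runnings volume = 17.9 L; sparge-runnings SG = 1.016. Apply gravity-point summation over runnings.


total = Σ (SG_i − 1)·1000·V_i
first = (1.062 − 1)·1000·18.7 = 1159.4000
sparge = (1.016 − 1)·1000·17.9 = 286.4000
total = 1159.4000 + 286.4000

1445.8000 gravity·L


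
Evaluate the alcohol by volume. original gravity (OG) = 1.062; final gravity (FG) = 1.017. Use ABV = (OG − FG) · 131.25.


ABV = (1.062 − 1.017) · 131.25

5.9063 % ABV


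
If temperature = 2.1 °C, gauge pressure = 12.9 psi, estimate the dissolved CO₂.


vols = (P + 14.695)·(0.01821 + 0.09011·e^(−0.04·T))
vols = (12.9 + 14.695)·(0.01821 + 0.09011·e^(−0.04·2.1))

2.7887 volumes


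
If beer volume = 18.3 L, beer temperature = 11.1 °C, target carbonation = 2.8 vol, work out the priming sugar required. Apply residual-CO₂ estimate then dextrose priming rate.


residual = 14.695·(0.01821 + 0.09011·e^(−0.04·T));  sugar = (target − residual)·4.0·V
residual = 14.695·(0.01821 + 0.09011·e^(−0.04·11.1)) = 1.1170
sugar = (2.8 − 1.1170)·4.0·18.3

123.1954 g


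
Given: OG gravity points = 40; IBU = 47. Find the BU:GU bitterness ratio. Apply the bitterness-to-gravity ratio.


BU:GU = IBU / OG_points
BU:GU = 47 / 40

1.1750


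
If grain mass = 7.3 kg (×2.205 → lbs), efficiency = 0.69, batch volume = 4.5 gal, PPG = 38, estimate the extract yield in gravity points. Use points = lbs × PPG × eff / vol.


lbs = 7.3 × 2.205 = 16.0965
points = 16.0965 × 38 × 0.69 / 4.5

93.7889 points


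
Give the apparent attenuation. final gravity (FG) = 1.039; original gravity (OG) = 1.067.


AA = (OG − FG)/(OG − 1) · 100
AA = (1.067 − 1.039)/(1.067 − 1) · 100

41.7910 %


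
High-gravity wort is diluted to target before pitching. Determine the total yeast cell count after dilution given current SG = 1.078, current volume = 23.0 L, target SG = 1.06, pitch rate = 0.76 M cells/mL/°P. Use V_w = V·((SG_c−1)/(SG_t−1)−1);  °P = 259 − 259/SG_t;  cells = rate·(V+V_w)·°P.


V_w = 23.0·((1.078−1)/(1.06−1)−1) = 6.9000
V_final = 23.0 + 6.9000 = 29.9000
°P = 259 − 259/1.06 = 14.6604
cells = 0.76·29.9000·14.6604

333.1424 billion cells


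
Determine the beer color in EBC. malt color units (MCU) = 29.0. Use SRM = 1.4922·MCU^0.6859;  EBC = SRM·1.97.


SRM = 1.4922·29.0^0.6859 = 15.0275
EBC = 15.0275·1.97

29.6041 EBC


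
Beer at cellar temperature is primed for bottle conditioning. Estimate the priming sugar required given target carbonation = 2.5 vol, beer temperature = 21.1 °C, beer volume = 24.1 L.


residual = 14.695·(0.01821 + 0.09011·e^(−0.04·T));  sugar = (target − residual)·4.0·V
residual = 14.695·(0.01821 + 0.09011·e^(−0.04·21.1)) = 0.8370
sugar = (2.5 − 0.8370)·4.0·24.1

160.3160 g


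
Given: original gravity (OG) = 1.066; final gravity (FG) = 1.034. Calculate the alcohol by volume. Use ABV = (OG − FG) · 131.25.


ABV = (1.066 − 1.034) · 131.25

4.2000 % ABV


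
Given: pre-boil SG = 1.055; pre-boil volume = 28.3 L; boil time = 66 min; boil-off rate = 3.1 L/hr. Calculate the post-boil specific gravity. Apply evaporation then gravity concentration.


V_post = V_pre − rate·(t/60);  SG_post = 1 + (SG_pre−1)·V_pre/V_post
V_post = 28.3 − 3.1·(66/60) = 24.8900
SG_post = 1 + (1.055 − 1)·28.3/24.8900

1.0625


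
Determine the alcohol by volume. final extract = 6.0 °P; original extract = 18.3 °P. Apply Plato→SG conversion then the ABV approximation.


SG = 259/(259 − P);  ABV = (OG − FG)·131.25
OG = 259/(259 − 18.3) = 1.0760
FG = 259/(259 − 6.0) = 1.0237
ABV = (1.0760 − 1.0237)·131.25

6.8661 % ABV


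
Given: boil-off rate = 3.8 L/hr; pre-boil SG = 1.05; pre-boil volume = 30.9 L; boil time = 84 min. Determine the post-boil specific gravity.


V_post = V_pre − rate·(t/60);  SG_post = 1 + (SG_pre−1)·V_pre/V_post
V_post = 30.9 − 3.8·(84/60) = 25.5800
SG_post = 1 + (1.05 − 1)·30.9/25.5800

1.0604


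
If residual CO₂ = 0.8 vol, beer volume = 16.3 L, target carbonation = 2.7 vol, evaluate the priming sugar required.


sugar = (target − residual)·4.0·V
sugar = (2.7 − 0.8)·4.0·16.3

123.8800 g


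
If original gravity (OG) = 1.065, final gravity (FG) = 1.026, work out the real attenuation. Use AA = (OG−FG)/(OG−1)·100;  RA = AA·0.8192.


AA = (1.065 − 1.026)/(1.065 − 1)·100 = 60.0000
RA = 60.0000·0.8192

49.1520 %


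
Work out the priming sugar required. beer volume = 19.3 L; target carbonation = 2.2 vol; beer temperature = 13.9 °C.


residual = 14.695·(0.01821 + 0.09011·e^(−0.04·T));  sugar = (target − residual)·4.0·V
residual = 14.695·(0.01821 + 0.09011·e^(−0.04·13.9)) = 1.0270
sugar = (2.2 − 1.0270)·4.0·19.3

90.5553 g


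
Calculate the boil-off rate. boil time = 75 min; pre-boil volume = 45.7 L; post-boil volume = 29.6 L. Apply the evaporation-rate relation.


rate = (V_pre − V_post) / (t_min/60)
rate = (45.7 − 29.6) / (75/60)

12.8800 L/hr


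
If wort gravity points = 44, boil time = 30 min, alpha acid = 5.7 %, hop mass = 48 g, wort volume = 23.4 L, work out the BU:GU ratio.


U = 1.65·0.000125^(GP/1000)·(1−e^(−0.04t))/4.15;  IBU = (α/100)·m·U·1000/V;  BU:GU = IBU/GP
U = 1.65·0.000125^(44/1000)·(1−e^(−0.04·30))/4.15 = 0.1871
IBU = (5.7/100)·48·0.1871·1000/23.4 = 21.8754
BU:GU = 21.8754/44

0.4972


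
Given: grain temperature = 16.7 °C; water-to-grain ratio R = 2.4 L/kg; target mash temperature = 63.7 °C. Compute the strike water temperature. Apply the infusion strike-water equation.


T_strike = (0.41/R)·(T_mash − T_grain) + T_mash
T_strike = (0.41/2.4)·(63.7 − 16.7) + 63.7

71.7292 °C


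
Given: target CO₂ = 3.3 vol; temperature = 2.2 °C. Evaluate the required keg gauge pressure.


psi = vols/(0.01821 + 0.09011·e^(−0.04·T)) − 14.695
psi = 3.3/(0.01821 + 0.09011·e^(−0.04·2.2)) − 14.695

18.0661 psi


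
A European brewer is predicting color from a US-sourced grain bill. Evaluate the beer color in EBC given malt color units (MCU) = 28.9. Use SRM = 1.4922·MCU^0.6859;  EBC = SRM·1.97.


SRM = 1.4922·28.9^0.6859 = 14.9919
EBC = 14.9919·1.97

29.5341 EBC


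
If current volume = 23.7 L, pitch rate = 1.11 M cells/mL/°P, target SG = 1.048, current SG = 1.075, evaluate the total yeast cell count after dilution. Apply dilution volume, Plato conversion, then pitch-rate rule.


V_w = V·((SG_c−1)/(SG_t−1)−1);  °P = 259 − 259/SG_t;  cells = rate·(V+V_w)·°P
V_w = 23.7·((1.075−1)/(1.048−1)−1) = 13.3312
V_final = 23.7 + 13.3312 = 37.0312
°P = 259 − 259/1.048 = 11.8626
cells = 1.11·37.0312·11.8626

487.6083 billion cells


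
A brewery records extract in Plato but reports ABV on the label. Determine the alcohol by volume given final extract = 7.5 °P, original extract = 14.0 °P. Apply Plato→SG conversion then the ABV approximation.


SG = 259/(259 − P);  ABV = (OG − FG)·131.25
OG = 259/(259 − 14.0) = 1.0571
FG = 259/(259 − 7.5) = 1.0298
ABV = (1.0571 − 1.0298)·131.25

3.5860 % ABV


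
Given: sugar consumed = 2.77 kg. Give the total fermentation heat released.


Q = m_sugar · 590 kJ/kg
Q = 2.77 · 590

1634.3000 kJ


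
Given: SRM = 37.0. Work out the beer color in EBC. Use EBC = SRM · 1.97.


EBC = 37.0 · 1.97

72.8900 EBC


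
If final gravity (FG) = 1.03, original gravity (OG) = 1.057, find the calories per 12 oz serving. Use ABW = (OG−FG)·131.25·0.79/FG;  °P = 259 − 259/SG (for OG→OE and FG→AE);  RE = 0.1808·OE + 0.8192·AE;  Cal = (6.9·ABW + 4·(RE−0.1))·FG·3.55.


ABW = (1.057 − 1.03)·131.25·0.79/1.03 = 2.7180
OE = 259 − 259/1.057 = 13.9669 °P
AE = 259 − 259/1.03 = 7.5437 °P
RE = 0.1808·13.9669 + 0.8192·7.5437 = 8.7050 °P
Cal = (6.9·2.7180 + 4·(8.7050−0.1))·1.03·3.55

194.4321 kcal


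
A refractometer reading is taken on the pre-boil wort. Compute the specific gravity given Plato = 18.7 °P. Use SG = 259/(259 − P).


SG = 259/(259 − 18.7)

1.0778


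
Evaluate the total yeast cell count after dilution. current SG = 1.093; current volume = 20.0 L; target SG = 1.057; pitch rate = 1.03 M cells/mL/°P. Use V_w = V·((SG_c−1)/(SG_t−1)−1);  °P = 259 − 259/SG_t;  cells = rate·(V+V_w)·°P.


V_w = 20.0·((1.093−1)/(1.057−1)−1) = 12.6316
V_final = 20.0 + 12.6316 = 32.6316
°P = 259 − 259/1.057 = 13.9669
cells = 1.03·32.6316·13.9669

469.4344 billion cells


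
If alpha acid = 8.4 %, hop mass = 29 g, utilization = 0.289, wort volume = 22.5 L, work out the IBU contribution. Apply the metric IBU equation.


IBU = (α/100)·mass·U·1000 / V
IBU = (8.4/100)·29·0.289·1000 / 22.5

31.2891 IBU


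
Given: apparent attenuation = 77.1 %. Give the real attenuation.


RA = AA · 0.8192
RA = 77.1 · 0.8192

63.1603 %


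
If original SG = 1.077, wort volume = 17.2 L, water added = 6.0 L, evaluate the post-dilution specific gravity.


SG_new = 1 + (SG_old − 1)·V_old/(V_old + V_water)
pts = (1.077 − 1)·1000·17.2/(17.2 + 6.0) = 57.0862
SG_new = 1 + 57.0862/1000

1.0571


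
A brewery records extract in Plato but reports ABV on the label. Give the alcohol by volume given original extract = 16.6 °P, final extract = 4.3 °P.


SG = 259/(259 − P);  ABV = (OG − FG)·131.25
OG = 259/(259 − 16.6) = 1.0685
FG = 259/(259 − 4.3) = 1.0169
ABV = (1.0685 − 1.0169)·131.25

6.7724 % ABV


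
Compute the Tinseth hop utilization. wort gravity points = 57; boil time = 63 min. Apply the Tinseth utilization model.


U = 1.65·0.000125^(GP/1000) · (1 − e^(−0.04·t))/4.15
bigness = 1.65·0.000125^(57/1000) = 0.9886
boil_factor = (1 − e^(−0.04·63))/4.15 = 0.2216
U = 0.9886 · 0.2216

0.2190


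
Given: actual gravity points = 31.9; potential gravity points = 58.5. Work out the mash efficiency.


efficiency = actual / potential × 100
efficiency = 31.9 / 58.5 × 100

54.5299 %


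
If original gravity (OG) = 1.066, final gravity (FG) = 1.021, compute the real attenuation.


AA = (OG−FG)/(OG−1)·100;  RA = AA·0.8192
AA = (1.066 − 1.021)/(1.066 − 1)·100 = 68.1818
RA = 68.1818·0.8192

55.8545 %


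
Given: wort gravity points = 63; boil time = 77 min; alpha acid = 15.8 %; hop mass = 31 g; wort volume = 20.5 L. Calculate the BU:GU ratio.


U = 1.65·0.000125^(GP/1000)·(1−e^(−0.04t))/4.15;  IBU = (α/100)·m·U·1000/V;  BU:GU = IBU/GP
U = 1.65·0.000125^(63/1000)·(1−e^(−0.04·77))/4.15 = 0.2153
IBU = (15.8/100)·31·0.2153·1000/20.5 = 51.4485
BU:GU = 51.4485/63

0.8166


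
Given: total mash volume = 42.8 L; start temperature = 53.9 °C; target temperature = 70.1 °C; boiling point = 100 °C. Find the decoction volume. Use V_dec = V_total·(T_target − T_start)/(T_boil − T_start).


V_dec = 42.8·(70.1 − 53.9)/(100 − 53.9)

15.0403 L


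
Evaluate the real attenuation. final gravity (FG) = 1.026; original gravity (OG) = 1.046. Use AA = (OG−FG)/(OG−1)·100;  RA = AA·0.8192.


AA = (1.046 − 1.026)/(1.046 − 1)·100 = 43.4783
RA = 43.4783·0.8192

35.6174 %


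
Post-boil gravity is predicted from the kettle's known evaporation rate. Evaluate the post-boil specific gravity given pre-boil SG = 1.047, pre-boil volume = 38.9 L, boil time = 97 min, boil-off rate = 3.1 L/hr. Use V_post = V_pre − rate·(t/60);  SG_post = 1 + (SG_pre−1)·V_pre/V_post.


V_post = 38.9 − 3.1·(97/60) = 33.8883
SG_post = 1 + (1.047 − 1)·38.9/33.8883

1.0540


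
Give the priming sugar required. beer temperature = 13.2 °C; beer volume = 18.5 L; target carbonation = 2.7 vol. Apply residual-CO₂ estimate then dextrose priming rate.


residual = 14.695·(0.01821 + 0.09011·e^(−0.04·T));  sugar = (target − residual)·4.0·V
residual = 14.695·(0.01821 + 0.09011·e^(−0.04·13.2)) = 1.0486
sugar = (2.7 − 1.0486)·4.0·18.5

122.2060 g


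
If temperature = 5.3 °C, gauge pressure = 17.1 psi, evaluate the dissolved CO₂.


vols = (P + 14.695)·(0.01821 + 0.09011·e^(−0.04·T))
vols = (17.1 + 14.695)·(0.01821 + 0.09011·e^(−0.04·5.3))

2.8967 volumes


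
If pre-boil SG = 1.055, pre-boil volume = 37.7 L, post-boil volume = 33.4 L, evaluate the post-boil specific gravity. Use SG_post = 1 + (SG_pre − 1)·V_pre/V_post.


pts_pre = (1.055 − 1)·1000 = 55.0000
pts_post = 55.0000·37.7/33.4 = 62.0808
SG_post = 1 + 62.0808/1000

1.0621


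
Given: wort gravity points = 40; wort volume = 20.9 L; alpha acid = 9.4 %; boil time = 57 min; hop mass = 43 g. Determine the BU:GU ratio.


U = 1.65·0.000125^(GP/1000)·(1−e^(−0.04t))/4.15;  IBU = (α/100)·m·U·1000/V;  BU:GU = IBU/GP
U = 1.65·0.000125^(40/1000)·(1−e^(−0.04·57))/4.15 = 0.2491
IBU = (9.4/100)·43·0.2491·1000/20.9 = 48.1838
BU:GU = 48.1838/40

1.2046


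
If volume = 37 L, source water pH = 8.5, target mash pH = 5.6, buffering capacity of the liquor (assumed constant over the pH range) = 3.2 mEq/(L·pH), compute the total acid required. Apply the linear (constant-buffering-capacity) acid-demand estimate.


acid = buffering capacity · (pH_source − pH_target) · V
acid = 3.2 · (8.5 − 5.6) · 37

343.3600 mEq


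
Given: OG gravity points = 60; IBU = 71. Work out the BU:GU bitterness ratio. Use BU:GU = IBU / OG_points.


BU:GU = 71 / 60

1.1833


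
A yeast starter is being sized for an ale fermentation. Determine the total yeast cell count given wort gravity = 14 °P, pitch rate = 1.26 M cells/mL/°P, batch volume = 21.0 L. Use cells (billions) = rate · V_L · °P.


cells = 1.26 · 21.0 · 14

370.4400 billion cells


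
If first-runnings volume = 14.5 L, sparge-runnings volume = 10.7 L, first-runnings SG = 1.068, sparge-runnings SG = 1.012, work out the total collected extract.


total = Σ (SG_i − 1)·1000·V_i
first = (1.068 − 1)·1000·14.5 = 986.0000
sparge = (1.012 − 1)·1000·10.7 = 128.4000
total = 986.0000 + 128.4000

1114.4000 gravity·L


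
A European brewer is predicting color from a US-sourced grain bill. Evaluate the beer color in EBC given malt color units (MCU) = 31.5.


SRM = 1.4922·MCU^0.6859;  EBC = SRM·1.97
SRM = 1.4922·31.5^0.6859 = 15.9044
EBC = 15.9044·1.97

31.3317 EBC


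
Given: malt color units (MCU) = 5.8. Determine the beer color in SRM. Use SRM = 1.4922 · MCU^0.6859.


SRM = 1.4922 · 5.8^0.6859

4.9827 SRM


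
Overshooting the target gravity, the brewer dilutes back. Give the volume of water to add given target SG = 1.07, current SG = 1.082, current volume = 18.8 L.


V_water = V·((SG_curr − 1)/(SG_target − 1) − 1)
V_water = 18.8·((1.082 − 1)/(1.07 − 1) − 1)

3.2229 L


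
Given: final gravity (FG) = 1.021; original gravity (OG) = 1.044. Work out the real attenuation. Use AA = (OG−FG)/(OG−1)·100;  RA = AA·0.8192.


AA = (1.044 − 1.021)/(1.044 − 1)·100 = 52.2727
RA = 52.2727·0.8192

42.8218 %


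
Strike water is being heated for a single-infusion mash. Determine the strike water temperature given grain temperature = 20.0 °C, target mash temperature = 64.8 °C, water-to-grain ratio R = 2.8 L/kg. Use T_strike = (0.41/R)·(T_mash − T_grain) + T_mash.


T_strike = (0.41/2.8)·(64.8 − 20.0) + 64.8

71.3600 °C


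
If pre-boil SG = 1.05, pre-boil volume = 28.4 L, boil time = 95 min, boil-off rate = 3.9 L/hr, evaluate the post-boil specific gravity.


V_post = V_pre − rate·(t/60);  SG_post = 1 + (SG_pre−1)·V_pre/V_post
V_post = 28.4 − 3.9·(95/60) = 22.2250
SG_post = 1 + (1.05 − 1)·28.4/22.2250

1.0639


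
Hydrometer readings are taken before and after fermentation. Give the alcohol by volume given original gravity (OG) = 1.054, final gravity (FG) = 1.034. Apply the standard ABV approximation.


ABV = (OG − FG) · 131.25
ABV = (1.054 − 1.034) · 131.25

2.6250 % ABV


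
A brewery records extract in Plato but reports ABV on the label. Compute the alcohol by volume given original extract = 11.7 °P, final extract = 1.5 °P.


SG = 259/(259 − P);  ABV = (OG − FG)·131.25
OG = 259/(259 − 11.7) = 1.0473
FG = 259/(259 − 1.5) = 1.0058
ABV = (1.0473 − 1.0058)·131.25

5.4450 % ABV


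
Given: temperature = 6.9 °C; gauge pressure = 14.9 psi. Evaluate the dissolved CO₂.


vols = (P + 14.695)·(0.01821 + 0.09011·e^(−0.04·T))
vols = (14.9 + 14.695)·(0.01821 + 0.09011·e^(−0.04·6.9))

2.5625 volumes


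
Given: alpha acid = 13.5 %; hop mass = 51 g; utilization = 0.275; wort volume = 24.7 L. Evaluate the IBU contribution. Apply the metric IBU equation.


IBU = (α/100)·mass·U·1000 / V
IBU = (13.5/100)·51·0.275·1000 / 24.7

76.6549 IBU


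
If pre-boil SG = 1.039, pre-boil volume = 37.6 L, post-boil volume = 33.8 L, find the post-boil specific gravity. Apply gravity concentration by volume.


SG_post = 1 + (SG_pre − 1)·V_pre/V_post
pts_pre = (1.039 − 1)·1000 = 39.0000
pts_post = 39.0000·37.6/33.8 = 43.3846
SG_post = 1 + 43.3846/1000

1.0434


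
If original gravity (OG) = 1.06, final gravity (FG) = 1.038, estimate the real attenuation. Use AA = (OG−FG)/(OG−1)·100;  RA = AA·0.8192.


AA = (1.06 − 1.038)/(1.06 − 1)·100 = 36.6667
RA = 36.6667·0.8192

30.0373 %


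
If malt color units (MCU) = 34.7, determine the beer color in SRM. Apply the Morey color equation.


SRM = 1.4922 · MCU^0.6859
SRM = 1.4922 · 34.7^0.6859

16.9957 SRM


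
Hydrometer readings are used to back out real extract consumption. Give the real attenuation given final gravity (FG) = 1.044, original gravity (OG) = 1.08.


AA = (OG−FG)/(OG−1)·100;  RA = AA·0.8192
AA = (1.08 − 1.044)/(1.08 − 1)·100 = 45.0000
RA = 45.0000·0.8192

36.8640 %


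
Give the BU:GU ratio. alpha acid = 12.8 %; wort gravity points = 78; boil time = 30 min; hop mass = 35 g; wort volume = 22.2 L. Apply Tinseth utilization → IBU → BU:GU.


U = 1.65·0.000125^(GP/1000)·(1−e^(−0.04t))/4.15;  IBU = (α/100)·m·U·1000/V;  BU:GU = IBU/GP
U = 1.65·0.000125^(78/1000)·(1−e^(−0.04·30))/4.15 = 0.1378
IBU = (12.8/100)·35·0.1378·1000/22.2 = 27.8148
BU:GU = 27.8148/78

0.3566


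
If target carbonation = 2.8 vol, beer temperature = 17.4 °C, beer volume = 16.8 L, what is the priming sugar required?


residual = 14.695·(0.01821 + 0.09011·e^(−0.04·T));  sugar = (target − residual)·4.0·V
residual = 14.695·(0.01821 + 0.09011·e^(−0.04·17.4)) = 0.9278
sugar = (2.8 − 0.9278)·4.0·16.8

125.8123 g


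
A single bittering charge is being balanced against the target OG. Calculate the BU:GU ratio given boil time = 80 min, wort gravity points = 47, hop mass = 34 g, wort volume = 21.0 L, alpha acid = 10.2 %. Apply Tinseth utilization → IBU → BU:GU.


U = 1.65·0.000125^(GP/1000)·(1−e^(−0.04t))/4.15;  IBU = (α/100)·m·U·1000/V;  BU:GU = IBU/GP
U = 1.65·0.000125^(47/1000)·(1−e^(−0.04·80))/4.15 = 0.2500
IBU = (10.2/100)·34·0.2500·1000/21.0 = 41.2835
BU:GU = 41.2835/47

0.8784


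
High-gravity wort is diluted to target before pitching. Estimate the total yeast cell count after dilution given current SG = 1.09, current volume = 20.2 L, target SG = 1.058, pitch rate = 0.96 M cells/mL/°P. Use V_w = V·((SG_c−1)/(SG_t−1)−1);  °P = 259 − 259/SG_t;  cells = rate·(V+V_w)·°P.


V_w = 20.2·((1.09−1)/(1.058−1)−1) = 11.1448
V_final = 20.2 + 11.1448 = 31.3448
°P = 259 − 259/1.058 = 14.1985
cells = 0.96·31.3448·14.1985

427.2472 billion cells


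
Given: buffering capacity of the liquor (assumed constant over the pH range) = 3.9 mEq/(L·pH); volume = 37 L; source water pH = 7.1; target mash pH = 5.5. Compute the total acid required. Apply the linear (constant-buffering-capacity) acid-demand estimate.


acid = buffering capacity · (pH_source − pH_target) · V
acid = 3.9 · (7.1 − 5.5) · 37

230.8800 mEq


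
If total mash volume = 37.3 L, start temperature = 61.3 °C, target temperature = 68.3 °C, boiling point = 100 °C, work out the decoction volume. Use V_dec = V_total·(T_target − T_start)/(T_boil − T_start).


V_dec = 37.3·(68.3 − 61.3)/(100 − 61.3)

6.7468 L


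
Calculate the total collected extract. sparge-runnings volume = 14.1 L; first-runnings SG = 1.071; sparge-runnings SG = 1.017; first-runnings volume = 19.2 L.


total = Σ (SG_i − 1)·1000·V_i
first = (1.071 − 1)·1000·19.2 = 1363.2000
sparge = (1.017 − 1)·1000·14.1 = 239.7000
total = 1363.2000 + 239.7000

1602.9000 gravity·L


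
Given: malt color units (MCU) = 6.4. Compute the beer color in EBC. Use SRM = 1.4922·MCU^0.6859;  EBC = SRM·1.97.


SRM = 1.4922·6.4^0.6859 = 5.3307
EBC = 5.3307·1.97

10.5015 EBC


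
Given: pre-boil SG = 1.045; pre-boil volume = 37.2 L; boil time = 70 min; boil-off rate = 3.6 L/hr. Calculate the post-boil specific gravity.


V_post = V_pre − rate·(t/60);  SG_post = 1 + (SG_pre−1)·V_pre/V_post
V_post = 37.2 − 3.6·(70/60) = 33.0000
SG_post = 1 + (1.045 − 1)·37.2/33.0000

1.0507


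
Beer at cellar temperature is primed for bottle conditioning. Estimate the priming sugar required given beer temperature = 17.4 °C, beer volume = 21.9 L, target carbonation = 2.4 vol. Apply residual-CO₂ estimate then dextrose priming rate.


residual = 14.695·(0.01821 + 0.09011·e^(−0.04·T));  sugar = (target − residual)·4.0·V
residual = 14.695·(0.01821 + 0.09011·e^(−0.04·17.4)) = 0.9278
sugar = (2.4 − 0.9278)·4.0·21.9

128.9653 g


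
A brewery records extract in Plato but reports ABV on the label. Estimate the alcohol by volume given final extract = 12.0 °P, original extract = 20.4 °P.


SG = 259/(259 − P);  ABV = (OG − FG)·131.25
OG = 259/(259 − 20.4) = 1.0855
FG = 259/(259 − 12.0) = 1.0486
ABV = (1.0855 − 1.0486)·131.25

4.8452 % ABV


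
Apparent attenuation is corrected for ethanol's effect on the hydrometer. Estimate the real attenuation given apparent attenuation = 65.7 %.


RA = AA · 0.8192
RA = 65.7 · 0.8192

53.8214 %


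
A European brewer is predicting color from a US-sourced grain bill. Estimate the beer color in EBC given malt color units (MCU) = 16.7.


SRM = 1.4922·MCU^0.6859;  EBC = SRM·1.97
SRM = 1.4922·16.7^0.6859 = 10.2917
EBC = 10.2917·1.97

20.2747 EBC


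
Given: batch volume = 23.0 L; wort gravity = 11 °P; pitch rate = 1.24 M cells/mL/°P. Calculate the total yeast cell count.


cells (billions) = rate · V_L · °P
cells = 1.24 · 23.0 · 11

313.7200 billion cells


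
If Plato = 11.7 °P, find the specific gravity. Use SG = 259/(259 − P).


SG = 259/(259 − 11.7)

1.0473


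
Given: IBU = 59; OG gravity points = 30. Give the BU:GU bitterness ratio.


BU:GU = IBU / OG_points
BU:GU = 59 / 30

1.9667


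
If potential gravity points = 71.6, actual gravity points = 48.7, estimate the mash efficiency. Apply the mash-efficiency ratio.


efficiency = actual / potential × 100
efficiency = 48.7 / 71.6 × 100

68.0168 %


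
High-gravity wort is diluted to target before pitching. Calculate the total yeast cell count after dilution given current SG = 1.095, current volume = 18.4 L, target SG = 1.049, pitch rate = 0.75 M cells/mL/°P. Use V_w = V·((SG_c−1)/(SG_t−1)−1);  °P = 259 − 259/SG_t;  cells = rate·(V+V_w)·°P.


V_w = 18.4·((1.095−1)/(1.049−1)−1) = 17.2735
V_final = 18.4 + 17.2735 = 35.6735
°P = 259 − 259/1.049 = 12.0982
cells = 0.75·35.6735·12.0982

323.6883 billion cells


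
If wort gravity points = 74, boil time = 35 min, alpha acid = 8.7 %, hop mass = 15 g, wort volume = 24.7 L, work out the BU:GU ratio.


U = 1.65·0.000125^(GP/1000)·(1−e^(−0.04t))/4.15;  IBU = (α/100)·m·U·1000/V;  BU:GU = IBU/GP
U = 1.65·0.000125^(74/1000)·(1−e^(−0.04·35))/4.15 = 0.1540
IBU = (8.7/100)·15·0.1540·1000/24.7 = 8.1386
BU:GU = 8.1386/74

0.1100


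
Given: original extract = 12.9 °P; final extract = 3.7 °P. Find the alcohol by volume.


SG = 259/(259 − P);  ABV = (OG − FG)·131.25
OG = 259/(259 − 12.9) = 1.0524
FG = 259/(259 − 3.7) = 1.0145
ABV = (1.0524 − 1.0145)·131.25

4.9777 % ABV


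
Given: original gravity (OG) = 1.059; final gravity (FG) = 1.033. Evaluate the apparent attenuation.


AA = (OG − FG)/(OG − 1) · 100
AA = (1.059 − 1.033)/(1.059 − 1) · 100

44.0678 %


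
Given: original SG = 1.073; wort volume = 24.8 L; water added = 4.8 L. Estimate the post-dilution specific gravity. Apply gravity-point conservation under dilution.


SG_new = 1 + (SG_old − 1)·V_old/(V_old + V_water)
pts = (1.073 − 1)·1000·24.8/(24.8 + 4.8) = 61.1622
SG_new = 1 + 61.1622/1000

1.0612


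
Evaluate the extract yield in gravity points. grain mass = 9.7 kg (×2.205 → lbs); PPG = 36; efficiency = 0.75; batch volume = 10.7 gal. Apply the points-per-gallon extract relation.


points = lbs × PPG × eff / vol
lbs = 9.7 × 2.205 = 21.3885
points = 21.3885 × 36 × 0.75 / 10.7

53.9710 points


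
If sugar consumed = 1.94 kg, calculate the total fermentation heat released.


Q = m_sugar · 590 kJ/kg
Q = 1.94 · 590

1144.6000 kJ


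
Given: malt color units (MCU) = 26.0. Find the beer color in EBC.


SRM = 1.4922·MCU^0.6859;  EBC = SRM·1.97
SRM = 1.4922·26.0^0.6859 = 13.9430
EBC = 13.9430·1.97

27.4678 EBC


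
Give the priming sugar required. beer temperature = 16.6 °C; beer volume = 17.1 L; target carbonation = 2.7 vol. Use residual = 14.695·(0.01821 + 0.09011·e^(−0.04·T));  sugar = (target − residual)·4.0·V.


residual = 14.695·(0.01821 + 0.09011·e^(−0.04·16.6)) = 0.9493
sugar = (2.7 − 0.9493)·4.0·17.1

119.7505 g


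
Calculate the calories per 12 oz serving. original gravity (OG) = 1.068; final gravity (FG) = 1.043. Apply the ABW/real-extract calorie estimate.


ABW = (OG−FG)·131.25·0.79/FG;  °P = 259 − 259/SG (for OG→OE and FG→AE);  RE = 0.1808·OE + 0.8192·AE;  Cal = (6.9·ABW + 4·(RE−0.1))·FG·3.55
ABW = (1.068 − 1.043)·131.25·0.79/1.043 = 2.4853
OE = 259 − 259/1.068 = 16.4906 °P
AE = 259 − 259/1.043 = 10.6779 °P
RE = 0.1808·16.4906 + 0.8192·10.6779 = 11.7288 °P
Cal = (6.9·2.4853 + 4·(11.7288−0.1))·1.043·3.55

235.7252 kcal
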